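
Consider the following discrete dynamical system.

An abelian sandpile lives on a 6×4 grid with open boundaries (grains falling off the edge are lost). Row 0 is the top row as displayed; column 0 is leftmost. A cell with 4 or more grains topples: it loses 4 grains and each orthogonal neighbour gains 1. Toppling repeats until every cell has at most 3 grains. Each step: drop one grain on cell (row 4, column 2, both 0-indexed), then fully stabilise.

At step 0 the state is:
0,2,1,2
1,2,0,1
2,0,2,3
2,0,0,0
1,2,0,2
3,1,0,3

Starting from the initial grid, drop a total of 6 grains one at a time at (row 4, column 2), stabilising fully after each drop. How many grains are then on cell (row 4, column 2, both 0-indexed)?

t=0: 0,2,1,2
1,2,0,1
2,0,2,3
2,0,0,0
1,2,0,2
3,1,0,3
t=1: 0,2,1,2
1,2,0,1
2,0,2,3
2,0,0,0
1,2,1,2
3,1,0,3
t=2: 0,2,1,2
1,2,0,1
2,0,2,3
2,0,0,0
1,2,2,2
3,1,0,3
t=3: 0,2,1,2
1,2,0,1
2,0,2,3
2,0,0,0
1,2,3,2
3,1,0,3
t=4: 0,2,1,2
1,2,0,1
2,0,2,3
2,0,1,0
1,3,0,3
3,1,1,3
t=5: 0,2,1,2
1,2,0,1
2,0,2,3
2,0,1,0
1,3,1,3
3,1,1,3
t=6: 0,2,1,2
1,2,0,1
2,0,2,3
2,0,1,0
1,3,2,3
3,1,1,3

2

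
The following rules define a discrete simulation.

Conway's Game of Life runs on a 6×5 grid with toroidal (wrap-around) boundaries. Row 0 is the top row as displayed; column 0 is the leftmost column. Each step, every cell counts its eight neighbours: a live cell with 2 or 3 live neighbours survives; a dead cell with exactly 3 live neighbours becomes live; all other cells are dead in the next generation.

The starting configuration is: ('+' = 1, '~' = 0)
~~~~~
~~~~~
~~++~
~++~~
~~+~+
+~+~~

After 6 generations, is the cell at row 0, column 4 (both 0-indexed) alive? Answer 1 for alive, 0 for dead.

k=0  ~~~~~
~~~~~
~~++~
~++~~
~~+~+
+~+~~
k=1  ~~~~~
~~~~~
~+++~
~+~~~
+~+~~
~+~+~
k=2  ~~~~~
~~+~~
~++~~
+~~+~
+~+~~
~++~~
k=3  ~++~~
~++~~
~+++~
+~~++
+~+++
~++~~
k=4  +~~+~
+~~~~
~~~~~
~~~~~
~~~~~
~~~~+
k=5  +~~~~
~~~~+
~~~~~
~~~~~
~~~~~
~~~~+
k=6  +~~~+
~~~~~
~~~~~
~~~~~
~~~~~
~~~~~

1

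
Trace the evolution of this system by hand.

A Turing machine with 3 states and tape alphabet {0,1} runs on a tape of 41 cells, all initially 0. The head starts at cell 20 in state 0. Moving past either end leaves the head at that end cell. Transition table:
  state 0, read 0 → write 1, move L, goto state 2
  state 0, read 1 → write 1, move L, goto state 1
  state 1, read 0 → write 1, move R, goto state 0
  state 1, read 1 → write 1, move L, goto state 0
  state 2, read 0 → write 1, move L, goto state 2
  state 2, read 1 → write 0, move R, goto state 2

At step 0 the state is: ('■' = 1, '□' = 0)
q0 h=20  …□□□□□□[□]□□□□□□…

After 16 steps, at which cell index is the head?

k=0  q0 h=20  …□□□□□□[□]□□□□□□…
k=1  q2 h=19  …□□□□□□[□]■□□□□□…
k=2  q2 h=18  …□□□□□□[□]■■□□□□…
k=3  q2 h=17  …□□□□□□[□]■■■□□□…
k=4  q2 h=16  …□□□□□□[□]■■■■□□…
k=5  q2 h=15  …□□□□□□[□]■■■■■□…
k=6  q2 h=14  …□□□□□□[□]■■■■■■…
k=7  q2 h=13  …□□□□□□[□]■■■■■■…
k=8  q2 h=12  …□□□□□□[□]■■■■■■…
k=9  q2 h=11  …□□□□□□[□]■■■■■■…
k=10  q2 h=10  …□□□□□□[□]■■■■■■…
k=11  q2 h= 9  …□□□□□□[□]■■■■■■…
k=12  q2 h= 8  …□□□□□□[□]■■■■■■…
k=13  q2 h= 7  …□□□□□□[□]■■■■■■…
k=14  q2 h= 6  |□□□□□□[□]■■■■■■…
k=15  q2 h= 5  |□□□□□[□]■■■■■■…
k=16  q2 h= 4  |□□□□[□]■■■■■■…

4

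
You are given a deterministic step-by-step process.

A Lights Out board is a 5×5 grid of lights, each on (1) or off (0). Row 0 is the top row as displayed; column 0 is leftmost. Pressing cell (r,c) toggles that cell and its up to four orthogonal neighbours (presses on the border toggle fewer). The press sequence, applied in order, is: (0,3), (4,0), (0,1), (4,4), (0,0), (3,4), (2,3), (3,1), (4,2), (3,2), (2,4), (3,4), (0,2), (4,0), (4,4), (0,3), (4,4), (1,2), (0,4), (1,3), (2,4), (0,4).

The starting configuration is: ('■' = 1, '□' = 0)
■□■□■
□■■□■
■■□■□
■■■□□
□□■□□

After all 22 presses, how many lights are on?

14

t=0: ■□■□■
□■■□■
■■□■□
■■■□□
□□■□□
t=1: ■□□■□
□■■■■
■■□■□
■■■□□
□□■□□
t=2: ■□□■□
□■■■■
■■□■□
□■■□□
■■■□□
t=3: □■■■□
□□■■■
■■□■□
□■■□□
■■■□□
t=4: □■■■□
□□■■■
■■□■□
□■■□■
■■■■■
t=5: ■□■■□
■□■■■
■■□■□
□■■□■
■■■■■
t=6: ■□■■□
■□■■■
■■□■■
□■■■□
■■■■□
t=7: ■□■■□
■□■□■
■■■□□
□■■□□
■■■■□
t=8: ■□■■□
■□■□■
■□■□□
■□□□□
■□■■□
t=9: ■□■■□
■□■□■
■□■□□
■□■□□
■■□□□
t=10: ■□■■□
■□■□■
■□□□□
■■□■□
■■■□□
t=11: ■□■■□
■□■□□
■□□■■
■■□■■
■■■□□
t=12: ■□■■□
■□■□□
■□□■□
■■□□□
■■■□■
t=13: ■■□□□
■□□□□
■□□■□
■■□□□
■■■□■
t=14: ■■□□□
■□□□□
■□□■□
□■□□□
□□■□■
t=15: ■■□□□
■□□□□
■□□■□
□■□□■
□□■■□
t=16: ■■■■■
■□□■□
■□□■□
□■□□■
□□■■□
t=17: ■■■■■
■□□■□
■□□■□
□■□□□
□□■□■
t=18: ■■□■■
■■■□□
■□■■□
□■□□□
□□■□■
t=19: ■■□□□
■■■□■
■□■■□
□■□□□
□□■□■
t=20: ■■□■□
■■□■□
■□■□□
□■□□□
□□■□■
t=21: ■■□■□
■■□■■
■□■■■
□■□□■
□□■□■
t=22: ■■□□■
■■□■□
■□■■■
□■□□■
□□■□■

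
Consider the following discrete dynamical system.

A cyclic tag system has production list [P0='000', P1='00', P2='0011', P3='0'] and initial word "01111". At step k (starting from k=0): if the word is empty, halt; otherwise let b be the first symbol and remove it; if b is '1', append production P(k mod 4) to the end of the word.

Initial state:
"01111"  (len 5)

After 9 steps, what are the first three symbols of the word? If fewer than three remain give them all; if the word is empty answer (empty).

110

[0] "01111"  (len 5)
[1] "1111"  (len 4)
[2] "11100"  (len 5)
[3] "11000011"  (len 8)
[4] "10000110"  (len 8)
[5] "0000110000"  (len 10)
[6] "000110000"  (len 9)
[7] "00110000"  (len 8)
[8] "0110000"  (len 7)
[9] "110000"  (len 6)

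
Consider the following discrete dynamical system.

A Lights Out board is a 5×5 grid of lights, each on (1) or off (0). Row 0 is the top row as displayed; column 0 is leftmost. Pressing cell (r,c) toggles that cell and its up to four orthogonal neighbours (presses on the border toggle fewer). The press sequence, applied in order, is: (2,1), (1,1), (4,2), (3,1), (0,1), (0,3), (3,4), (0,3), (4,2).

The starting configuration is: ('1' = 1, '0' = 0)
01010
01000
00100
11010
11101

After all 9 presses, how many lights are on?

14

[0] 01010
01000
00100
11010
11101
[1] 01010
00000
11000
10010
11101
[2] 00010
11100
10000
10010
11101
[3] 00010
11100
10000
10110
10011
[4] 00010
11100
11000
01010
11011
[5] 11110
10100
11000
01010
11011
[6] 11001
10110
11000
01010
11011
[7] 11001
10110
11001
01001
11010
[8] 11110
10100
11001
01001
11010
[9] 11110
10100
11001
01101
10100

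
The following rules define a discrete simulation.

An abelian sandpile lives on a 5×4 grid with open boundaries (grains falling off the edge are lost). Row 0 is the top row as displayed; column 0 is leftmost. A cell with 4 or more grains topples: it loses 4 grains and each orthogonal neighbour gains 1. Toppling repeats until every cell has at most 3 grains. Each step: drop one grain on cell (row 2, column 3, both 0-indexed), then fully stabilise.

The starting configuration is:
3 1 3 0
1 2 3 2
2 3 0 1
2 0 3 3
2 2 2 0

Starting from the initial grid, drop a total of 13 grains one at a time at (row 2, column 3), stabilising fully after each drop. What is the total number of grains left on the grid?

40

t=0: 3 1 3 0
1 2 3 2
2 3 0 1
2 0 3 3
2 2 2 0
t=1: 3 1 3 0
1 2 3 2
2 3 0 2
2 0 3 3
2 2 2 0
t=2: 3 1 3 0
1 2 3 2
2 3 0 3
2 0 3 3
2 2 2 0
t=3: 3 1 3 0
1 2 3 3
2 3 2 1
2 1 0 1
2 2 3 1
t=4: 3 1 3 0
1 2 3 3
2 3 2 2
2 1 0 1
2 2 3 1
t=5: 3 1 3 0
1 2 3 3
2 3 2 3
2 1 0 1
2 2 3 1
t=6: 3 3 0 2
2 0 3 1
3 1 1 2
2 2 1 2
2 2 3 1
t=7: 3 3 0 2
2 0 3 1
3 1 1 3
2 2 1 2
2 2 3 1
t=8: 3 3 0 2
2 0 3 2
3 1 2 0
2 2 1 3
2 2 3 1
t=9: 3 3 0 2
2 0 3 2
3 1 2 1
2 2 1 3
2 2 3 1
t=10: 3 3 0 2
2 0 3 2
3 1 2 2
2 2 1 3
2 2 3 1
t=11: 3 3 0 2
2 0 3 2
3 1 2 3
2 2 1 3
2 2 3 1
t=12: 3 3 0 2
2 0 3 3
3 1 3 1
2 2 2 0
2 2 3 2
t=13: 3 3 0 2
2 0 3 3
3 1 3 2
2 2 2 0
2 2 3 2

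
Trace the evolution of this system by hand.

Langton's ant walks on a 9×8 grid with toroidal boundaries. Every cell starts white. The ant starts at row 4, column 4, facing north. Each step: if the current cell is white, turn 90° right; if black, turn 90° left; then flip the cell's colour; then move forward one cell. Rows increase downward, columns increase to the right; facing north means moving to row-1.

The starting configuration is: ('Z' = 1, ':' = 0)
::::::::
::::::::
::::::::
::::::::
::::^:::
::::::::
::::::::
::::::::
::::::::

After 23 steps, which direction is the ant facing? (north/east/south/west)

east

k=0  ::::::::
::::::::
::::::::
::::::::
::::^:::
::::::::
::::::::
::::::::
::::::::
k=1  ::::::::
::::::::
::::::::
::::::::
::::Z>::
::::::::
::::::::
::::::::
::::::::
k=2  ::::::::
::::::::
::::::::
::::::::
::::ZZ::
:::::v::
::::::::
::::::::
::::::::
k=3  ::::::::
::::::::
::::::::
::::::::
::::ZZ::
::::<Z::
::::::::
::::::::
::::::::
k=4  ::::::::
::::::::
::::::::
::::::::
::::^Z::
::::ZZ::
::::::::
::::::::
::::::::
k=5  ::::::::
::::::::
::::::::
::::::::
:::<:Z::
::::ZZ::
::::::::
::::::::
::::::::
k=6  ::::::::
::::::::
::::::::
:::^::::
:::Z:Z::
::::ZZ::
::::::::
::::::::
::::::::
k=7  ::::::::
::::::::
::::::::
:::Z>:::
:::Z:Z::
::::ZZ::
::::::::
::::::::
::::::::
k=8  ::::::::
::::::::
::::::::
:::ZZ:::
:::ZvZ::
::::ZZ::
::::::::
::::::::
::::::::
k=9  ::::::::
::::::::
::::::::
:::ZZ:::
:::<ZZ::
::::ZZ::
::::::::
::::::::
::::::::
k=10  ::::::::
::::::::
::::::::
:::ZZ:::
::::ZZ::
:::vZZ::
::::::::
::::::::
::::::::
k=11  ::::::::
::::::::
::::::::
:::ZZ:::
::::ZZ::
::<ZZZ::
::::::::
::::::::
::::::::
k=12  ::::::::
::::::::
::::::::
:::ZZ:::
::^:ZZ::
::ZZZZ::
::::::::
::::::::
::::::::
k=13  ::::::::
::::::::
::::::::
:::ZZ:::
::Z>ZZ::
::ZZZZ::
::::::::
::::::::
::::::::
k=14  ::::::::
::::::::
::::::::
:::ZZ:::
::ZZZZ::
::ZvZZ::
::::::::
::::::::
::::::::
k=15  ::::::::
::::::::
::::::::
:::ZZ:::
::ZZZZ::
::Z:>Z::
::::::::
::::::::
::::::::
k=16  ::::::::
::::::::
::::::::
:::ZZ:::
::ZZ^Z::
::Z::Z::
::::::::
::::::::
::::::::
k=17  ::::::::
::::::::
::::::::
:::ZZ:::
::Z<:Z::
::Z::Z::
::::::::
::::::::
::::::::
k=18  ::::::::
::::::::
::::::::
:::ZZ:::
::Z::Z::
::Zv:Z::
::::::::
::::::::
::::::::
k=19  ::::::::
::::::::
::::::::
:::ZZ:::
::Z::Z::
::<Z:Z::
::::::::
::::::::
::::::::
k=20  ::::::::
::::::::
::::::::
:::ZZ:::
::Z::Z::
:::Z:Z::
::v:::::
::::::::
::::::::
k=21  ::::::::
::::::::
::::::::
:::ZZ:::
::Z::Z::
:::Z:Z::
:<Z:::::
::::::::
::::::::
k=22  ::::::::
::::::::
::::::::
:::ZZ:::
::Z::Z::
:^:Z:Z::
:ZZ:::::
::::::::
::::::::
k=23  ::::::::
::::::::
::::::::
:::ZZ:::
::Z::Z::
:Z>Z:Z::
:ZZ:::::
::::::::
::::::::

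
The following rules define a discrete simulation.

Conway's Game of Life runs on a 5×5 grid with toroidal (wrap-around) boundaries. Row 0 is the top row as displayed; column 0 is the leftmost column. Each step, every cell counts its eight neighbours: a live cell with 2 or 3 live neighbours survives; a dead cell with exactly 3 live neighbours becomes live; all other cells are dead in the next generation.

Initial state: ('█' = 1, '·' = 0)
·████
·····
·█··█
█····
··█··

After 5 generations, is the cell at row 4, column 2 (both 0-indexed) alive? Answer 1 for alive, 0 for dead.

0

t=0: ·████
·····
·█··█
█····
··█··
t=1: ·███·
·█··█
█····
██···
█·█·█
t=2: ·····
·█·██
····█
·····
····█
t=3: █··██
█··██
█··██
·····
·····
t=4: █··█·
·██··
█··█·
····█
····█
t=5: █████
████·
█████
█··██
█··██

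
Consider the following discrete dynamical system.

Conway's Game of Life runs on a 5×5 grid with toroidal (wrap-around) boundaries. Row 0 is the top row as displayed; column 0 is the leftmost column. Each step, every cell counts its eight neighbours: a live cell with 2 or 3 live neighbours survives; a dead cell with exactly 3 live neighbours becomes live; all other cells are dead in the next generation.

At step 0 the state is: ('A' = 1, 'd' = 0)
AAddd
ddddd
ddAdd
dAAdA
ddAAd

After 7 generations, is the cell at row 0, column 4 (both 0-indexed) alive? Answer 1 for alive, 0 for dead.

step 0: AAddd
ddddd
ddAdd
dAAdA
ddAAd
step 1: dAAdd
dAddd
dAAAd
dAddd
dddAA
step 2: AAAAd
AddAd
AAddd
AAddA
AAdAd
step 3: dddAd
dddAd
ddAdd
ddddd
dddAd
step 4: ddAAA
ddAAd
ddddd
ddddd
ddddd
step 5: ddAdA
ddAdA
ddddd
ddddd
dddAd
step 6: ddAdA
ddddd
ddddd
ddddd
dddAd
step 7: dddAd
ddddd
ddddd
ddddd
dddAd

0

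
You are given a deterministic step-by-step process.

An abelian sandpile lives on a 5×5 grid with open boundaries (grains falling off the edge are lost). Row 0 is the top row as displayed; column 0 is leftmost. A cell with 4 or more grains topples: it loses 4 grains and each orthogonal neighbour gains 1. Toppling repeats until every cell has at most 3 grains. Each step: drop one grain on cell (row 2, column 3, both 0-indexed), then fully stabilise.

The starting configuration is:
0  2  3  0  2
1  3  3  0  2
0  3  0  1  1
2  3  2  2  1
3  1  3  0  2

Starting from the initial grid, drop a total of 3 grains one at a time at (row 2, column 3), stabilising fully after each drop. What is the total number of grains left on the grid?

t=0: 0  2  3  0  2
1  3  3  0  2
0  3  0  1  1
2  3  2  2  1
3  1  3  0  2
t=1: 0  2  3  0  2
1  3  3  0  2
0  3  0  2  1
2  3  2  2  1
3  1  3  0  2
t=2: 0  2  3  0  2
1  3  3  0  2
0  3  0  3  1
2  3  2  2  1
3  1  3  0  2
t=3: 0  2  3  0  2
1  3  3  1  2
0  3  1  0  2
2  3  2  3  1
3  1  3  0  2

43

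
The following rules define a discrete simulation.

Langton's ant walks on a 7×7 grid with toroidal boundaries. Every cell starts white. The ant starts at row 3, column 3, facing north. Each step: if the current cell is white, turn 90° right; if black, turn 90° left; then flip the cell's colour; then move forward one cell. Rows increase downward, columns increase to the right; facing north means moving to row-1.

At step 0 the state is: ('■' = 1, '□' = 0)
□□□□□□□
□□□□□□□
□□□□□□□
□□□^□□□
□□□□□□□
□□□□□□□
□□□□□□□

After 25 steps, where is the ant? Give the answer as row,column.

t=0: □□□□□□□
□□□□□□□
□□□□□□□
□□□^□□□
□□□□□□□
□□□□□□□
□□□□□□□
t=1: □□□□□□□
□□□□□□□
□□□□□□□
□□□■>□□
□□□□□□□
□□□□□□□
□□□□□□□
t=2: □□□□□□□
□□□□□□□
□□□□□□□
□□□■■□□
□□□□v□□
□□□□□□□
□□□□□□□
t=3: □□□□□□□
□□□□□□□
□□□□□□□
□□□■■□□
□□□<■□□
□□□□□□□
□□□□□□□
t=4: □□□□□□□
□□□□□□□
□□□□□□□
□□□^■□□
□□□■■□□
□□□□□□□
□□□□□□□
t=5: □□□□□□□
□□□□□□□
□□□□□□□
□□<□■□□
□□□■■□□
□□□□□□□
□□□□□□□
t=6: □□□□□□□
□□□□□□□
□□^□□□□
□□■□■□□
□□□■■□□
□□□□□□□
□□□□□□□
t=7: □□□□□□□
□□□□□□□
□□■>□□□
□□■□■□□
□□□■■□□
□□□□□□□
□□□□□□□
t=8: □□□□□□□
□□□□□□□
□□■■□□□
□□■v■□□
□□□■■□□
□□□□□□□
□□□□□□□
t=9: □□□□□□□
□□□□□□□
□□■■□□□
□□<■■□□
□□□■■□□
□□□□□□□
□□□□□□□
t=10: □□□□□□□
□□□□□□□
□□■■□□□
□□□■■□□
□□v■■□□
□□□□□□□
□□□□□□□
t=11: □□□□□□□
□□□□□□□
□□■■□□□
□□□■■□□
□<■■■□□
□□□□□□□
□□□□□□□
t=12: □□□□□□□
□□□□□□□
□□■■□□□
□^□■■□□
□■■■■□□
□□□□□□□
□□□□□□□
t=13: □□□□□□□
□□□□□□□
□□■■□□□
□■>■■□□
□■■■■□□
□□□□□□□
□□□□□□□
t=14: □□□□□□□
□□□□□□□
□□■■□□□
□■■■■□□
□■v■■□□
□□□□□□□
□□□□□□□
t=15: □□□□□□□
□□□□□□□
□□■■□□□
□■■■■□□
□■□>■□□
□□□□□□□
□□□□□□□
t=16: □□□□□□□
□□□□□□□
□□■■□□□
□■■^■□□
□■□□■□□
□□□□□□□
□□□□□□□
t=17: □□□□□□□
□□□□□□□
□□■■□□□
□■<□■□□
□■□□■□□
□□□□□□□
□□□□□□□
t=18: □□□□□□□
□□□□□□□
□□■■□□□
□■□□■□□
□■v□■□□
□□□□□□□
□□□□□□□
t=19: □□□□□□□
□□□□□□□
□□■■□□□
□■□□■□□
□<■□■□□
□□□□□□□
□□□□□□□
t=20: □□□□□□□
□□□□□□□
□□■■□□□
□■□□■□□
□□■□■□□
□v□□□□□
□□□□□□□
t=21: □□□□□□□
□□□□□□□
□□■■□□□
□■□□■□□
□□■□■□□
<■□□□□□
□□□□□□□
t=22: □□□□□□□
□□□□□□□
□□■■□□□
□■□□■□□
^□■□■□□
■■□□□□□
□□□□□□□
t=23: □□□□□□□
□□□□□□□
□□■■□□□
□■□□■□□
■>■□■□□
■■□□□□□
□□□□□□□
t=24: □□□□□□□
□□□□□□□
□□■■□□□
□■□□■□□
■■■□■□□
■v□□□□□
□□□□□□□
t=25: □□□□□□□
□□□□□□□
□□■■□□□
□■□□■□□
■■■□■□□
■□>□□□□
□□□□□□□

5,2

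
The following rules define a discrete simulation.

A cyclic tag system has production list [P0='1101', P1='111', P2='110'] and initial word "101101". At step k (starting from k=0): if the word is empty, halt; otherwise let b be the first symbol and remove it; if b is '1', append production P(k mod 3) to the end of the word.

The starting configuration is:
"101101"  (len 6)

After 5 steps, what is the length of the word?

0) "101101"  (len 6)
1) "011011101"  (len 9)
2) "11011101"  (len 8)
3) "1011101110"  (len 10)
4) "0111011101101"  (len 13)
5) "111011101101"  (len 12)

12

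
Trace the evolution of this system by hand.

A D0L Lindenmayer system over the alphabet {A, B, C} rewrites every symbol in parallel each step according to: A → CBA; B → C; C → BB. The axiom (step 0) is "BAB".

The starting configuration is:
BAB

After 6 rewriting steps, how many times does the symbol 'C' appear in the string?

k=0  BAB
k=1  CCBAC
k=2  BBBBCCBABB
k=3  CCCCBBBBCCBACC
k=4  BBBBBBBBCCCCBBBBCCBABBBB
k=5  CCCCCCCCBBBBBBBBCCCCBBBBCCBACCCC
k=6  BBBBBBBBBBBBBBBBCCCCCCCCBBBBBBBBCCCCBBBBCCBABBBBBBBB

14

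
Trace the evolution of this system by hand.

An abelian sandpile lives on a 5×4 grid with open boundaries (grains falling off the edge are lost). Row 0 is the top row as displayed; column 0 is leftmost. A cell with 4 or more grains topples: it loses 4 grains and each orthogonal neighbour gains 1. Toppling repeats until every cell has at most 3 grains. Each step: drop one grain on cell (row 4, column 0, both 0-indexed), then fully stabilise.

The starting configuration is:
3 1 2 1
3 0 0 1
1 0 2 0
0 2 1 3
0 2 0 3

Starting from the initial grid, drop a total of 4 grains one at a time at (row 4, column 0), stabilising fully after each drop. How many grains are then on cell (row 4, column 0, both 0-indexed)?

k=0  3 1 2 1
3 0 0 1
1 0 2 0
0 2 1 3
0 2 0 3
k=1  3 1 2 1
3 0 0 1
1 0 2 0
0 2 1 3
1 2 0 3
k=2  3 1 2 1
3 0 0 1
1 0 2 0
0 2 1 3
2 2 0 3
k=3  3 1 2 1
3 0 0 1
1 0 2 0
0 2 1 3
3 2 0 3
k=4  3 1 2 1
3 0 0 1
1 0 2 0
1 2 1 3
0 3 0 3

0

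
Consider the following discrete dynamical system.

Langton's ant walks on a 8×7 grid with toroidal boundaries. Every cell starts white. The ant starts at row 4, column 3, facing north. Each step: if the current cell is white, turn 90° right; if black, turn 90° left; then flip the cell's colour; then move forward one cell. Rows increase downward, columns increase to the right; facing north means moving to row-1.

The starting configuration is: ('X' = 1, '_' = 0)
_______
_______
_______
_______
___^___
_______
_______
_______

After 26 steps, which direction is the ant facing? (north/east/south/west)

south

k=0  _______
_______
_______
_______
___^___
_______
_______
_______
k=1  _______
_______
_______
_______
___X>__
_______
_______
_______
k=2  _______
_______
_______
_______
___XX__
____v__
_______
_______
k=3  _______
_______
_______
_______
___XX__
___<X__
_______
_______
k=4  _______
_______
_______
_______
___^X__
___XX__
_______
_______
k=5  _______
_______
_______
_______
__<_X__
___XX__
_______
_______
k=6  _______
_______
_______
__^____
__X_X__
___XX__
_______
_______
k=7  _______
_______
_______
__X>___
__X_X__
___XX__
_______
_______
k=8  _______
_______
_______
__XX___
__XvX__
___XX__
_______
_______
k=9  _______
_______
_______
__XX___
__<XX__
___XX__
_______
_______
k=10  _______
_______
_______
__XX___
___XX__
__vXX__
_______
_______
k=11  _______
_______
_______
__XX___
___XX__
_<XXX__
_______
_______
k=12  _______
_______
_______
__XX___
_^_XX__
_XXXX__
_______
_______
k=13  _______
_______
_______
__XX___
_X>XX__
_XXXX__
_______
_______
k=14  _______
_______
_______
__XX___
_XXXX__
_XvXX__
_______
_______
k=15  _______
_______
_______
__XX___
_XXXX__
_X_>X__
_______
_______
k=16  _______
_______
_______
__XX___
_XX^X__
_X__X__
_______
_______
k=17  _______
_______
_______
__XX___
_X<_X__
_X__X__
_______
_______
k=18  _______
_______
_______
__XX___
_X__X__
_Xv_X__
_______
_______
k=19  _______
_______
_______
__XX___
_X__X__
_<X_X__
_______
_______
k=20  _______
_______
_______
__XX___
_X__X__
__X_X__
_v_____
_______
k=21  _______
_______
_______
__XX___
_X__X__
__X_X__
<X_____
_______
k=22  _______
_______
_______
__XX___
_X__X__
^_X_X__
XX_____
_______
k=23  _______
_______
_______
__XX___
_X__X__
X>X_X__
XX_____
_______
k=24  _______
_______
_______
__XX___
_X__X__
XXX_X__
Xv_____
_______
k=25  _______
_______
_______
__XX___
_X__X__
XXX_X__
X_>____
_______
k=26  _______
_______
_______
__XX___
_X__X__
XXX_X__
X_X____
__v____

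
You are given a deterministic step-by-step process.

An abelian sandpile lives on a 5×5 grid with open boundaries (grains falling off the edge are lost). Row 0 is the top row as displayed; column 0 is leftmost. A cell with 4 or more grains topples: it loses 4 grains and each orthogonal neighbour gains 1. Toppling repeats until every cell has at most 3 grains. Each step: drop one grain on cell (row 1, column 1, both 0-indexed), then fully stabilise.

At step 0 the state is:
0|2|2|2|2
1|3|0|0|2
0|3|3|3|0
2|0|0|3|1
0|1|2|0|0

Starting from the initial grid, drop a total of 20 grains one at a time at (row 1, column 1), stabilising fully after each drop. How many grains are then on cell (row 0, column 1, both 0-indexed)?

gen 0: 0|2|2|2|2
1|3|0|0|2
0|3|3|3|0
2|0|0|3|1
0|1|2|0|0
gen 1: 0|3|2|2|2
2|1|2|1|2
1|1|1|1|1
2|1|2|0|2
0|1|2|1|0
gen 2: 0|3|2|2|2
2|2|2|1|2
1|1|1|1|1
2|1|2|0|2
0|1|2|1|0
gen 3: 0|3|2|2|2
2|3|2|1|2
1|1|1|1|1
2|1|2|0|2
0|1|2|1|0
gen 4: 1|0|3|2|2
3|1|3|1|2
1|2|1|1|1
2|1|2|0|2
0|1|2|1|0
gen 5: 1|0|3|2|2
3|2|3|1|2
1|2|1|1|1
2|1|2|0|2
0|1|2|1|0
gen 6: 1|0|3|2|2
3|3|3|1|2
1|2|1|1|1
2|1|2|0|2
0|1|2|1|0
gen 7: 2|2|0|3|2
0|2|1|2|2
2|3|2|1|1
2|1|2|0|2
0|1|2|1|0
gen 8: 2|2|0|3|2
0|3|1|2|2
2|3|2|1|1
2|1|2|0|2
0|1|2|1|0
gen 9: 2|3|0|3|2
1|1|2|2|2
3|0|3|1|1
2|2|2|0|2
0|1|2|1|0
gen 10: 2|3|0|3|2
1|2|2|2|2
3|0|3|1|1
2|2|2|0|2
0|1|2|1|0
gen 11: 2|3|0|3|2
1|3|2|2|2
3|0|3|1|1
2|2|2|0|2
0|1|2|1|0
gen 12: 3|0|1|3|2
2|1|3|2|2
3|1|3|1|1
2|2|2|0|2
0|1|2|1|0
gen 13: 3|0|1|3|2
2|2|3|2|2
3|1|3|1|1
2|2|2|0|2
0|1|2|1|0
gen 14: 3|0|1|3|2
2|3|3|2|2
3|1|3|1|1
2|2|2|0|2
0|1|2|1|0
gen 15: 3|1|2|3|2
3|1|1|3|2
3|3|0|2|1
2|2|3|0|2
0|1|2|1|0
gen 16: 3|1|2|3|2
3|2|1|3|2
3|3|0|2|1
2|2|3|0|2
0|1|2|1|0
gen 17: 3|1|2|3|2
3|3|1|3|2
3|3|0|2|1
2|2|3|0|2
0|1|2|1|0
gen 18: 0|3|2|3|2
2|2|2|3|2
1|1|1|2|1
3|3|3|0|2
0|1|2|1|0
gen 19: 0|3|2|3|2
2|3|2|3|2
1|1|1|2|1
3|3|3|0|2
0|1|2|1|0
gen 20: 1|0|3|3|2
3|1|3|3|2
1|2|1|2|1
3|3|3|0|2
0|1|2|1|0

0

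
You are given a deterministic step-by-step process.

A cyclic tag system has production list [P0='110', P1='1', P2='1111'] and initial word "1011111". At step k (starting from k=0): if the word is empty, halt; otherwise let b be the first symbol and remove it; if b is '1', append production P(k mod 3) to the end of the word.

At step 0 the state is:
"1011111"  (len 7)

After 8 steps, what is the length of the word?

t=0: "1011111"  (len 7)
t=1: "011111110"  (len 9)
t=2: "11111110"  (len 8)
t=3: "11111101111"  (len 11)
t=4: "1111101111110"  (len 13)
t=5: "1111011111101"  (len 13)
t=6: "1110111111011111"  (len 16)
t=7: "110111111011111110"  (len 18)
t=8: "101111110111111101"  (len 18)

18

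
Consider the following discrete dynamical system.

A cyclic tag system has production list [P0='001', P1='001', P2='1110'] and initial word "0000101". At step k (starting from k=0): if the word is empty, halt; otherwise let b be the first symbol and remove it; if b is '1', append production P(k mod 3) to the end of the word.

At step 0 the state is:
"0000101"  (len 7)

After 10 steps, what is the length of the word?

0) "0000101"  (len 7)
1) "000101"  (len 6)
2) "00101"  (len 5)
3) "0101"  (len 4)
4) "101"  (len 3)
5) "01001"  (len 5)
6) "1001"  (len 4)
7) "001001"  (len 6)
8) "01001"  (len 5)
9) "1001"  (len 4)
10) "001001"  (len 6)

6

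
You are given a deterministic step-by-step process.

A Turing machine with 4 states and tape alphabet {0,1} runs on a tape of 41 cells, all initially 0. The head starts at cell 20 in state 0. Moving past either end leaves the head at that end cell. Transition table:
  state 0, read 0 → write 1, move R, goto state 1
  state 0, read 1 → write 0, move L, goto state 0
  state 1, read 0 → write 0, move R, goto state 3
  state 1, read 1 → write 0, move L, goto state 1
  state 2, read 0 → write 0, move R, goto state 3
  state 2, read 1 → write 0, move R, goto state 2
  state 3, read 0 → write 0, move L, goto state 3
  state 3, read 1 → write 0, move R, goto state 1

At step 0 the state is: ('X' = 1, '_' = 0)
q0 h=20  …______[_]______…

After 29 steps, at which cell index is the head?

0

t=0: q0 h=20  …______[_]______…
t=1: q1 h=21  …_____X[_]______…
t=2: q3 h=22  …____X_[_]______…
t=3: q3 h=21  …_____X[_]______…
t=4: q3 h=20  …______[X]______…
t=5: q1 h=21  …______[_]______…
t=6: q3 h=22  …______[_]______…
t=7: q3 h=21  …______[_]______…
t=8: q3 h=20  …______[_]______…
t=9: q3 h=19  …______[_]______…
t=10: q3 h=18  …______[_]______…
t=11: q3 h=17  …______[_]______…
t=12: q3 h=16  …______[_]______…
t=13: q3 h=15  …______[_]______…
t=14: q3 h=14  …______[_]______…
t=15: q3 h=13  …______[_]______…
t=16: q3 h=12  …______[_]______…
t=17: q3 h=11  …______[_]______…
t=18: q3 h=10  …______[_]______…
t=19: q3 h= 9  …______[_]______…
t=20: q3 h= 8  …______[_]______…
t=21: q3 h= 7  …______[_]______…
t=22: q3 h= 6  |______[_]______…
t=23: q3 h= 5  |_____[_]______…
t=24: q3 h= 4  |____[_]______…
t=25: q3 h= 3  |___[_]______…
t=26: q3 h= 2  |__[_]______…
t=27: q3 h= 1  |_[_]______…
t=28: q3 h= 0  |[_]______…
t=29: q3 h= 0  |[_]______…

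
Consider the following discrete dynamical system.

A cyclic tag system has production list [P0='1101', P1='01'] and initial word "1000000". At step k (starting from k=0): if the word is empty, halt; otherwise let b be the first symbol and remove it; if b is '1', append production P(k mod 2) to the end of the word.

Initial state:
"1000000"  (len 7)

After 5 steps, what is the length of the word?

[0] "1000000"  (len 7)
[1] "0000001101"  (len 10)
[2] "000001101"  (len 9)
[3] "00001101"  (len 8)
[4] "0001101"  (len 7)
[5] "001101"  (len 6)

6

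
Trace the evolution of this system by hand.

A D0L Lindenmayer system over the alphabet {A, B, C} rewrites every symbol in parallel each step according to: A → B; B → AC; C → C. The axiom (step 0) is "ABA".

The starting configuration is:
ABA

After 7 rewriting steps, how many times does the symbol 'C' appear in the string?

10

0) ABA
1) BACB
2) ACBCAC
3) BCACCBC
4) ACCBCCACC
5) BCCACCCBCC
6) ACCCBCCCACCC
7) BCCCACCCCBCCC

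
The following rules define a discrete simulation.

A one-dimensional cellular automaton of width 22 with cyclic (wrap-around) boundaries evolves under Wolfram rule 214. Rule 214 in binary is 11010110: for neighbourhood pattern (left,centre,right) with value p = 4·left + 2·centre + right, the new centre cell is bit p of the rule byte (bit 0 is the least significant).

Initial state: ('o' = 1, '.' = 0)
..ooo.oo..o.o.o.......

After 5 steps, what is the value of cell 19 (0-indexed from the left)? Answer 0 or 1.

k=0  ..ooo.oo..o.o.o.......
k=1  .o.oo..oooo.o.oo......
k=2  oo..ooo.ooo.o..oo.....
k=3  .ooo.oo..oo.ooo.oo...o
k=4  ..oo..ooo.o..oo..oo.oo
k=5  oo.ooo.oo.ooo.ooo.o..o

0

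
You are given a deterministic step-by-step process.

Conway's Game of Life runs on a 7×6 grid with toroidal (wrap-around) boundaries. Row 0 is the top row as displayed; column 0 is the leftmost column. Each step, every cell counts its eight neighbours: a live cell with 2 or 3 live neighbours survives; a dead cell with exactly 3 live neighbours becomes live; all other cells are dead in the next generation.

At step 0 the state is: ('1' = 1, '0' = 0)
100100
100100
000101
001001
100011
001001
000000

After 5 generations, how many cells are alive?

k=0  100100
100100
000101
001001
100011
001001
000000
k=1  000000
101101
101101
000100
110110
100011
000000
k=2  000000
101101
100001
000000
111100
110110
000001
k=3  100011
110011
110011
001001
100111
000110
100011
k=4  000100
000100
001100
001000
101000
000000
100000
k=5  000000
000110
001100
001000
010000
010000
000000

7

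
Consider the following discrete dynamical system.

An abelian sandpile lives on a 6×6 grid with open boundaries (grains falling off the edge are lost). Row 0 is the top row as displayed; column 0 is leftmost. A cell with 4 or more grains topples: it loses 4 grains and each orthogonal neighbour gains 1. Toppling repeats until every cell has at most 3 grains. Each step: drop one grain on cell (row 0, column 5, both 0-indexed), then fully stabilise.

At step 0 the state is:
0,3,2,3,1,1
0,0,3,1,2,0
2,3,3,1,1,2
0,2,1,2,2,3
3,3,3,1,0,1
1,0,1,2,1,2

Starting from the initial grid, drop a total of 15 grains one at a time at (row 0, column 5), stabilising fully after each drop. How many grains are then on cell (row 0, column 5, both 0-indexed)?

2

k=0  0,3,2,3,1,1
0,0,3,1,2,0
2,3,3,1,1,2
0,2,1,2,2,3
3,3,3,1,0,1
1,0,1,2,1,2
k=1  0,3,2,3,1,2
0,0,3,1,2,0
2,3,3,1,1,2
0,2,1,2,2,3
3,3,3,1,0,1
1,0,1,2,1,2
k=2  0,3,2,3,1,3
0,0,3,1,2,0
2,3,3,1,1,2
0,2,1,2,2,3
3,3,3,1,0,1
1,0,1,2,1,2
k=3  0,3,2,3,2,0
0,0,3,1,2,1
2,3,3,1,1,2
0,2,1,2,2,3
3,3,3,1,0,1
1,0,1,2,1,2
k=4  0,3,2,3,2,1
0,0,3,1,2,1
2,3,3,1,1,2
0,2,1,2,2,3
3,3,3,1,0,1
1,0,1,2,1,2
k=5  0,3,2,3,2,2
0,0,3,1,2,1
2,3,3,1,1,2
0,2,1,2,2,3
3,3,3,1,0,1
1,0,1,2,1,2
k=6  0,3,2,3,2,3
0,0,3,1,2,1
2,3,3,1,1,2
0,2,1,2,2,3
3,3,3,1,0,1
1,0,1,2,1,2
k=7  0,3,2,3,3,0
0,0,3,1,2,2
2,3,3,1,1,2
0,2,1,2,2,3
3,3,3,1,0,1
1,0,1,2,1,2
k=8  0,3,2,3,3,1
0,0,3,1,2,2
2,3,3,1,1,2
0,2,1,2,2,3
3,3,3,1,0,1
1,0,1,2,1,2
k=9  0,3,2,3,3,2
0,0,3,1,2,2
2,3,3,1,1,2
0,2,1,2,2,3
3,3,3,1,0,1
1,0,1,2,1,2
k=10  0,3,2,3,3,3
0,0,3,1,2,2
2,3,3,1,1,2
0,2,1,2,2,3
3,3,3,1,0,1
1,0,1,2,1,2
k=11  0,3,3,0,1,1
0,0,3,2,3,3
2,3,3,1,1,2
0,2,1,2,2,3
3,3,3,1,0,1
1,0,1,2,1,2
k=12  0,3,3,0,1,2
0,0,3,2,3,3
2,3,3,1,1,2
0,2,1,2,2,3
3,3,3,1,0,1
1,0,1,2,1,2
k=13  0,3,3,0,1,3
0,0,3,2,3,3
2,3,3,1,1,2
0,2,1,2,2,3
3,3,3,1,0,1
1,0,1,2,1,2
k=14  0,3,3,0,3,1
0,0,3,3,0,1
2,3,3,1,2,3
0,2,1,2,2,3
3,3,3,1,0,1
1,0,1,2,1,2
k=15  0,3,3,0,3,2
0,0,3,3,0,1
2,3,3,1,2,3
0,2,1,2,2,3
3,3,3,1,0,1
1,0,1,2,1,2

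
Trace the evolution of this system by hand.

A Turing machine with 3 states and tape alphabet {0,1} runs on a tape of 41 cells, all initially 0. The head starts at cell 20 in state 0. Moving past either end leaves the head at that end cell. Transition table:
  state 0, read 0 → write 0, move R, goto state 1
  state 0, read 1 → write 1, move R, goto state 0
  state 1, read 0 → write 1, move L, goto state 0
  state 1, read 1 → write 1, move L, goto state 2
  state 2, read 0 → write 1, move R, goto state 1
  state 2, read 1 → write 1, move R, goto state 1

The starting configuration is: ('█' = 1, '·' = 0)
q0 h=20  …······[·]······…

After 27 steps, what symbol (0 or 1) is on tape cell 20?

0) q0 h=20  …······[·]······…
1) q1 h=21  …······[·]······…
2) q0 h=20  …······[·]█·····…
3) q1 h=21  …······[█]······…
4) q2 h=20  …······[·]█·····…
5) q1 h=21  …·····█[█]······…
6) q2 h=20  …······[█]█·····…
7) q1 h=21  …·····█[█]······…
8) q2 h=20  …······[█]█·····…
9) q1 h=21  …·····█[█]······…
10) q2 h=20  …······[█]█·····…
11) q1 h=21  …·····█[█]······…
12) q2 h=20  …······[█]█·····…
13) q1 h=21  …·····█[█]······…
14) q2 h=20  …······[█]█·····…
15) q1 h=21  …·····█[█]······…
16) q2 h=20  …······[█]█·····…
17) q1 h=21  …·····█[█]······…
18) q2 h=20  …······[█]█·····…
19) q1 h=21  …·····█[█]······…
20) q2 h=20  …······[█]█·····…
21) q1 h=21  …·····█[█]······…
22) q2 h=20  …······[█]█·····…
23) q1 h=21  …·····█[█]······…
24) q2 h=20  …······[█]█·····…
25) q1 h=21  …·····█[█]······…
26) q2 h=20  …······[█]█·····…
27) q1 h=21  …·····█[█]······…

1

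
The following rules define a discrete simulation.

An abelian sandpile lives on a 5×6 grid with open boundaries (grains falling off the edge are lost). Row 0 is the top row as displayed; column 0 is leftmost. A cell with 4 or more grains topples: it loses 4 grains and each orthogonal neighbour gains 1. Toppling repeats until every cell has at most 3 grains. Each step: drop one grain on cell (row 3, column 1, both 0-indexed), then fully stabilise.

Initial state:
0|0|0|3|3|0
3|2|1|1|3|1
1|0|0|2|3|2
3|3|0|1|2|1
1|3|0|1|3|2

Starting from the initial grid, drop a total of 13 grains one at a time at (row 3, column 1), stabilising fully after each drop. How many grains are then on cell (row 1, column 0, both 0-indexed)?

1

gen 0: 0|0|0|3|3|0
3|2|1|1|3|1
1|0|0|2|3|2
3|3|0|1|2|1
1|3|0|1|3|2
gen 1: 0|0|0|3|3|0
3|2|1|1|3|1
2|1|0|2|3|2
0|2|1|1|2|1
3|0|1|1|3|2
gen 2: 0|0|0|3|3|0
3|2|1|1|3|1
2|1|0|2|3|2
0|3|1|1|2|1
3|0|1|1|3|2
gen 3: 0|0|0|3|3|0
3|2|1|1|3|1
2|2|0|2|3|2
1|0|2|1|2|1
3|1|1|1|3|2
gen 4: 0|0|0|3|3|0
3|2|1|1|3|1
2|2|0|2|3|2
1|1|2|1|2|1
3|1|1|1|3|2
gen 5: 0|0|0|3|3|0
3|2|1|1|3|1
2|2|0|2|3|2
1|2|2|1|2|1
3|1|1|1|3|2
gen 6: 0|0|0|3|3|0
3|2|1|1|3|1
2|2|0|2|3|2
1|3|2|1|2|1
3|1|1|1|3|2
gen 7: 0|0|0|3|3|0
3|2|1|1|3|1
2|3|0|2|3|2
2|0|3|1|2|1
3|2|1|1|3|2
gen 8: 0|0|0|3|3|0
3|2|1|1|3|1
2|3|0|2|3|2
2|1|3|1|2|1
3|2|1|1|3|2
gen 9: 0|0|0|3|3|0
3|2|1|1|3|1
2|3|0|2|3|2
2|2|3|1|2|1
3|2|1|1|3|2
gen 10: 0|0|0|3|3|0
3|2|1|1|3|1
2|3|0|2|3|2
2|3|3|1|2|1
3|2|1|1|3|2
gen 11: 0|0|0|3|3|0
3|3|1|1|3|1
3|0|2|2|3|2
3|2|0|2|2|1
3|3|2|1|3|2
gen 12: 0|0|0|3|3|0
3|3|1|1|3|1
3|0|2|2|3|2
3|3|0|2|2|1
3|3|2|1|3|2
gen 13: 1|1|0|3|3|0
1|0|2|1|3|1
1|3|2|2|3|2
2|2|1|2|2|1
1|1|3|1|3|2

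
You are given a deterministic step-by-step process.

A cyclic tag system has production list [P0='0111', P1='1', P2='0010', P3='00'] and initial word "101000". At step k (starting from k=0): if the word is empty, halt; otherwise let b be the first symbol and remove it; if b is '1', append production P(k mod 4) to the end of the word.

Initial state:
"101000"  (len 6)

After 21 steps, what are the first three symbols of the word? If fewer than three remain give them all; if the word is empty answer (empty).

[0] "101000"  (len 6)
[1] "010000111"  (len 9)
[2] "10000111"  (len 8)
[3] "00001110010"  (len 11)
[4] "0001110010"  (len 10)
[5] "001110010"  (len 9)
[6] "01110010"  (len 8)
[7] "1110010"  (len 7)
[8] "11001000"  (len 8)
[9] "10010000111"  (len 11)
[10] "00100001111"  (len 11)
[11] "0100001111"  (len 10)
[12] "100001111"  (len 9)
[13] "000011110111"  (len 12)
[14] "00011110111"  (len 11)
[15] "0011110111"  (len 10)
[16] "011110111"  (len 9)
[17] "11110111"  (len 8)
[18] "11101111"  (len 8)
[19] "11011110010"  (len 11)
[20] "101111001000"  (len 12)
[21] "011110010000111"  (len 15)

011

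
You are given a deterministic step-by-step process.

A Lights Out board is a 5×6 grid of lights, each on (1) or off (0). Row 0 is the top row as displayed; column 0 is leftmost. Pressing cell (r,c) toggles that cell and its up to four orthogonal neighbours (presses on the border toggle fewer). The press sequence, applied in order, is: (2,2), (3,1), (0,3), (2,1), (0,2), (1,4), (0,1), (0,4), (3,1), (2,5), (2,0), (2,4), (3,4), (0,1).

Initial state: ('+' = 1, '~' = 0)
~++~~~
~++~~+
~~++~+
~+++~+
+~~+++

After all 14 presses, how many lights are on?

step 0: ~++~~~
~++~~+
~~++~+
~+++~+
+~~+++
step 1: ~++~~~
~+~~~+
~+~~~+
~+~+~+
+~~+++
step 2: ~++~~~
~+~~~+
~~~~~+
+~++~+
++~+++
step 3: ~+~++~
~+~+~+
~~~~~+
+~++~+
++~+++
step 4: ~+~++~
~~~+~+
+++~~+
++++~+
++~+++
step 5: ~~+~+~
~~++~+
+++~~+
++++~+
++~+++
step 6: ~~+~~~
~~+~+~
+++~++
++++~+
++~+++
step 7: ++~~~~
~++~+~
+++~++
++++~+
++~+++
step 8: ++~+++
~++~~~
+++~++
++++~+
++~+++
step 9: ++~+++
~++~~~
+~+~++
~~~+~+
+~~+++
step 10: ++~+++
~++~~+
+~+~~~
~~~+~~
+~~+++
step 11: ++~+++
+++~~+
~++~~~
+~~+~~
+~~+++
step 12: ++~+++
+++~++
~+++++
+~~++~
+~~+++
step 13: ++~+++
+++~++
~+++~+
+~~~~+
+~~+~+
step 14: ~~++++
+~+~++
~+++~+
+~~~~+
+~~+~+

17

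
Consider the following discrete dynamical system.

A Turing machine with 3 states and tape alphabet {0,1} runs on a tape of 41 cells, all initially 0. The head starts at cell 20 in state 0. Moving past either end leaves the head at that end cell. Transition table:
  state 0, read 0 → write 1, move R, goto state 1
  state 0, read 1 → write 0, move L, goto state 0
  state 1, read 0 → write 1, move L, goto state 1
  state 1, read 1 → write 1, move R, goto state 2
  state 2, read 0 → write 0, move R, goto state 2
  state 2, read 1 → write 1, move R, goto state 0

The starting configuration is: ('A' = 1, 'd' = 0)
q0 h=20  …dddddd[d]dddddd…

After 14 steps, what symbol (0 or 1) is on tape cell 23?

[0] q0 h=20  …dddddd[d]dddddd…
[1] q1 h=21  …dddddA[d]dddddd…
[2] q1 h=20  …dddddd[A]Addddd…
[3] q2 h=21  …dddddA[A]dddddd…
[4] q0 h=22  …ddddAA[d]dddddd…
[5] q1 h=23  …dddAAA[d]dddddd…
[6] q1 h=22  …ddddAA[A]Addddd…
[7] q2 h=23  …dddAAA[A]dddddd…
[8] q0 h=24  …ddAAAA[d]dddddd…
[9] q1 h=25  …dAAAAA[d]dddddd…
[10] q1 h=24  …ddAAAA[A]Addddd…
[11] q2 h=25  …dAAAAA[A]dddddd…
[12] q0 h=26  …AAAAAA[d]dddddd…
[13] q1 h=27  …AAAAAA[d]dddddd…
[14] q1 h=26  …AAAAAA[A]Addddd…

1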